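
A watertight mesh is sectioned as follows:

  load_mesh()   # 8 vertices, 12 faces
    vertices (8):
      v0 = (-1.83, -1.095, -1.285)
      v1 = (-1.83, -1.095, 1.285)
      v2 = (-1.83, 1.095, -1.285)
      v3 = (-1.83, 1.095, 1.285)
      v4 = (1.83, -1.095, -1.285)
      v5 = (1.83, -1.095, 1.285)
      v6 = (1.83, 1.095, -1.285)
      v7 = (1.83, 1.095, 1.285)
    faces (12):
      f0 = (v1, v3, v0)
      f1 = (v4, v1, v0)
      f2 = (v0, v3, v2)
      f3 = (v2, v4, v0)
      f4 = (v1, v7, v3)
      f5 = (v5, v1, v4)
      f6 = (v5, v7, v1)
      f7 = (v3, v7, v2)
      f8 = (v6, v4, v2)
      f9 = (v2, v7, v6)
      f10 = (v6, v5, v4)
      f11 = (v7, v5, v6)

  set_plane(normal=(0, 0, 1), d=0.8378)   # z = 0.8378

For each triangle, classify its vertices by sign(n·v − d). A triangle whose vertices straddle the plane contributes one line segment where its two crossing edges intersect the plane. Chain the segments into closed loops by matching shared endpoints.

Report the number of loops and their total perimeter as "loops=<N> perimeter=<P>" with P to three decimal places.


Straddling triangles (8 of 12):
  (v1,v3,v0) [++-] → (-1.83, 0.713923, 0.8378)–(-1.83, -1.095, 0.8378)  len=1.8089
  (v4,v1,v0) [-+-] → (-1.19313, -1.095, 0.8378)–(-1.83, -1.095, 0.8378)  len=0.6369
  (v0,v3,v2) [-+-] → (-1.83, 0.713923, 0.8378)–(-1.83, 1.095, 0.8378)  len=0.3811
  (v5,v1,v4) [++-] → (-1.19313, -1.095, 0.8378)–(1.83, -1.095, 0.8378)  len=3.0231
  (v3,v7,v2) [++-] → (1.19313, 1.095, 0.8378)–(-1.83, 1.095, 0.8378)  len=3.0231
  (v2,v7,v6) [-+-] → (1.19313, 1.095, 0.8378)–(1.83, 1.095, 0.8378)  len=0.6369
  (v6,v5,v4) [-+-] → (1.83, -0.713923, 0.8378)–(1.83, -1.095, 0.8378)  len=0.3811
  (v7,v5,v6) [++-] → (1.83, -0.713923, 0.8378)–(1.83, 1.095, 0.8378)  len=1.8089

Chained into 1 loop(s):
  loop 1: 8 segments, perimeter = 11.7000
Total perimeter = 11.700

loops=1 perimeter=11.700


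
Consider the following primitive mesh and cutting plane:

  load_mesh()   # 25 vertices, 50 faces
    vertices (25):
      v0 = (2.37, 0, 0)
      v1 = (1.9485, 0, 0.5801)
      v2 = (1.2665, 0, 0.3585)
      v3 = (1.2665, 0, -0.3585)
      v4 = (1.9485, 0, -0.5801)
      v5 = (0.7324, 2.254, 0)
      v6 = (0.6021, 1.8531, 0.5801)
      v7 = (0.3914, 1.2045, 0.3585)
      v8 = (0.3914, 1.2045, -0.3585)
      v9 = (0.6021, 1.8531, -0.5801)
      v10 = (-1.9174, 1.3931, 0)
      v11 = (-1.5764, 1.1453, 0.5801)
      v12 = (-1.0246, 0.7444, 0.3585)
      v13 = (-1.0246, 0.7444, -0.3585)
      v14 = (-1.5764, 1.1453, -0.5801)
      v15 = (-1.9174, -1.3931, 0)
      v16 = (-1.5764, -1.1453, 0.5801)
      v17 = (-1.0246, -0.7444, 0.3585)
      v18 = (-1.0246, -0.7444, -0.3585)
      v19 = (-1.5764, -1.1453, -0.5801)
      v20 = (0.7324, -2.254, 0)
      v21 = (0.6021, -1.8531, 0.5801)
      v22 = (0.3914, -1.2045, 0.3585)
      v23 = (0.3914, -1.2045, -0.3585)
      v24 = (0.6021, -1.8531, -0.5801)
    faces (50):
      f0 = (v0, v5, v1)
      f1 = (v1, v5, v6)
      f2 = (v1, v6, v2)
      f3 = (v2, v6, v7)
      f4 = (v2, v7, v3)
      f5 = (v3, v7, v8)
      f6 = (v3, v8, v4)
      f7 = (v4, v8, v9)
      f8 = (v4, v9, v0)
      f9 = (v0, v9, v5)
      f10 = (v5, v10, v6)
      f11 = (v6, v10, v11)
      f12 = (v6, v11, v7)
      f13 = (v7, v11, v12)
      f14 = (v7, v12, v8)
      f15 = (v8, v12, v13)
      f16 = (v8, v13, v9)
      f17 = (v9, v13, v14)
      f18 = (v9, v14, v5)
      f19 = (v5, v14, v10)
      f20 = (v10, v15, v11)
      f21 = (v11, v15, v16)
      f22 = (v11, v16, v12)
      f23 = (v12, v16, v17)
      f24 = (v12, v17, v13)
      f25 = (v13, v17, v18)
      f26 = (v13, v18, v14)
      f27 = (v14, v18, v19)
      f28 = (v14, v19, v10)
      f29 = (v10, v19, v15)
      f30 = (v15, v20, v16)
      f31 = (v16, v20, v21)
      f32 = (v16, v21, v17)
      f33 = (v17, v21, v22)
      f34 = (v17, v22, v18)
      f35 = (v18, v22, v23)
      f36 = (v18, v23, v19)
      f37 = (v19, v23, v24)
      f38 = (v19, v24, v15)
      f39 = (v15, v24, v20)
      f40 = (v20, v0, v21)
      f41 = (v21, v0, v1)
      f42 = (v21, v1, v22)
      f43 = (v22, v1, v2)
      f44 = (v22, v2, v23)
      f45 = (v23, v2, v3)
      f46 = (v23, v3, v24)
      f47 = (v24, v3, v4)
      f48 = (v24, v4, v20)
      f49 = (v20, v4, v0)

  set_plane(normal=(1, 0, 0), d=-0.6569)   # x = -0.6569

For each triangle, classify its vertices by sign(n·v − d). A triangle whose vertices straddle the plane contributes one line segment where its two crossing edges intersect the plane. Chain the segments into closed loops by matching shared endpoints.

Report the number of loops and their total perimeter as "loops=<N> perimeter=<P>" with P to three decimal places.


Straddling triangles (20 of 50):
  (v5,v10,v6) [+-+] → (-0.6569, 1.80263, 0)–(-0.6569, 1.62324, 0.290223)  len=0.3412
  (v6,v10,v11) [+--] → (-0.6569, 1.62324, 0.290223)–(-0.6569, 1.44405, 0.5801)  len=0.3408
  (v6,v11,v7) [+-+] → (-0.6569, 1.44405, 0.5801)–(-0.6569, 1.17296, 0.476552)  len=0.2902
  (v7,v11,v12) [+--] → (-0.6569, 1.17296, 0.476552)–(-0.6569, 0.863877, 0.3585)  len=0.3309
  (v7,v12,v8) [+-+] → (-0.6569, 0.863877, 0.3585)–(-0.6569, 0.863877, 0.172313)  len=0.1862
  (v8,v12,v13) [+--] → (-0.6569, 0.863877, 0.172313)–(-0.6569, 0.863877, -0.3585)  len=0.5308
  (v8,v13,v9) [+-+] → (-0.6569, 0.863877, -0.3585)–(-0.6569, 0.995011, -0.408591)  len=0.1404
  (v9,v13,v14) [+--] → (-0.6569, 0.995011, -0.408591)–(-0.6569, 1.44405, -0.5801)  len=0.4807
  (v9,v14,v5) [+-+] → (-0.6569, 1.44405, -0.5801)–(-0.6569, 1.58685, -0.34907)  len=0.2716
  (v5,v14,v10) [+--] → (-0.6569, 1.58685, -0.34907)–(-0.6569, 1.80263, 0)  len=0.4104
  (v15,v20,v16) [-+-] → (-0.6569, -1.80263, 0)–(-0.6569, -1.58685, 0.34907)  len=0.4104
  (v16,v20,v21) [-++] → (-0.6569, -1.58685, 0.34907)–(-0.6569, -1.44405, 0.5801)  len=0.2716
  (v16,v21,v17) [-+-] → (-0.6569, -1.44405, 0.5801)–(-0.6569, -0.995011, 0.408591)  len=0.4807
  (v17,v21,v22) [-++] → (-0.6569, -0.995011, 0.408591)–(-0.6569, -0.863877, 0.3585)  len=0.1404
  (v17,v22,v18) [-+-] → (-0.6569, -0.863877, 0.3585)–(-0.6569, -0.863877, -0.172313)  len=0.5308
  (v18,v22,v23) [-++] → (-0.6569, -0.863877, -0.172313)–(-0.6569, -0.863877, -0.3585)  len=0.1862
  (v18,v23,v19) [-+-] → (-0.6569, -0.863877, -0.3585)–(-0.6569, -1.17296, -0.476552)  len=0.3309
  (v19,v23,v24) [-++] → (-0.6569, -1.17296, -0.476552)–(-0.6569, -1.44405, -0.5801)  len=0.2902
  (v19,v24,v15) [-+-] → (-0.6569, -1.44405, -0.5801)–(-0.6569, -1.62324, -0.290223)  len=0.3408
  (v15,v24,v20) [-++] → (-0.6569, -1.62324, -0.290223)–(-0.6569, -1.80263, 0)  len=0.3412

Chained into 2 loop(s):
  loop 1: 10 segments, perimeter = 3.3231
  loop 2: 10 segments, perimeter = 3.3231
Total perimeter = 6.646

loops=2 perimeter=6.646


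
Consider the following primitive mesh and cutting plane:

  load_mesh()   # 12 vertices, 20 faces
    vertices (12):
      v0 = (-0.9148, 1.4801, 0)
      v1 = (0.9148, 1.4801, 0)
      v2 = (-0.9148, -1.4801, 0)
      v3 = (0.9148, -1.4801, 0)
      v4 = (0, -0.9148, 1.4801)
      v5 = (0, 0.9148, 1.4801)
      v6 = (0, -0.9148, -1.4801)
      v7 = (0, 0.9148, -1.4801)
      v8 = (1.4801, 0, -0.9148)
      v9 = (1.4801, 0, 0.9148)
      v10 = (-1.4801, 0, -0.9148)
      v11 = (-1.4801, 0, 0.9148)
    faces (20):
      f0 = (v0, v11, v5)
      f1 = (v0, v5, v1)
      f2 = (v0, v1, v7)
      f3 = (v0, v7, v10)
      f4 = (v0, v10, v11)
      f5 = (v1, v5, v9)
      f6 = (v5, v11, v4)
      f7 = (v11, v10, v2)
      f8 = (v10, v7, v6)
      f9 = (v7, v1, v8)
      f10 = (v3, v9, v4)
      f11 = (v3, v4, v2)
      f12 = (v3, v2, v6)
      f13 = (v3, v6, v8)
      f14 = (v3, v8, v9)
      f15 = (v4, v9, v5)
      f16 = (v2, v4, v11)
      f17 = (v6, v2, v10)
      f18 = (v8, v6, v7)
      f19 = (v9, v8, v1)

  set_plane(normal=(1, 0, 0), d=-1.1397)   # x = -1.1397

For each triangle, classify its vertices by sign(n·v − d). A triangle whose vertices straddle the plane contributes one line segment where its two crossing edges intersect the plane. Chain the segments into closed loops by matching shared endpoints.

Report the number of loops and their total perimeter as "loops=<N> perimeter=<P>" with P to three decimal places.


loops=1 perimeter=6.149

Straddling triangles (8 of 20):
  (v0,v11,v5) [+-+] → (-1.1397, 0.891254, 0.363946)–(-1.1397, 0.21039, 1.04481)  len=0.9629
  (v0,v7,v10) [++-] → (-1.1397, 0.21039, -1.04481)–(-1.1397, 0.891254, -0.363946)  len=0.9629
  (v0,v10,v11) [+--] → (-1.1397, 0.891254, -0.363946)–(-1.1397, 0.891254, 0.363946)  len=0.7279
  (v5,v11,v4) [+-+] → (-1.1397, 0.21039, 1.04481)–(-1.1397, -0.21039, 1.04481)  len=0.4208
  (v11,v10,v2) [--+] → (-1.1397, -0.891254, -0.363946)–(-1.1397, -0.891254, 0.363946)  len=0.7279
  (v10,v7,v6) [-++] → (-1.1397, 0.21039, -1.04481)–(-1.1397, -0.21039, -1.04481)  len=0.4208
  (v2,v4,v11) [++-] → (-1.1397, -0.21039, 1.04481)–(-1.1397, -0.891254, 0.363946)  len=0.9629
  (v6,v2,v10) [++-] → (-1.1397, -0.891254, -0.363946)–(-1.1397, -0.21039, -1.04481)  len=0.9629

Chained into 1 loop(s):
  loop 1: 8 segments, perimeter = 6.1489
Total perimeter = 6.149


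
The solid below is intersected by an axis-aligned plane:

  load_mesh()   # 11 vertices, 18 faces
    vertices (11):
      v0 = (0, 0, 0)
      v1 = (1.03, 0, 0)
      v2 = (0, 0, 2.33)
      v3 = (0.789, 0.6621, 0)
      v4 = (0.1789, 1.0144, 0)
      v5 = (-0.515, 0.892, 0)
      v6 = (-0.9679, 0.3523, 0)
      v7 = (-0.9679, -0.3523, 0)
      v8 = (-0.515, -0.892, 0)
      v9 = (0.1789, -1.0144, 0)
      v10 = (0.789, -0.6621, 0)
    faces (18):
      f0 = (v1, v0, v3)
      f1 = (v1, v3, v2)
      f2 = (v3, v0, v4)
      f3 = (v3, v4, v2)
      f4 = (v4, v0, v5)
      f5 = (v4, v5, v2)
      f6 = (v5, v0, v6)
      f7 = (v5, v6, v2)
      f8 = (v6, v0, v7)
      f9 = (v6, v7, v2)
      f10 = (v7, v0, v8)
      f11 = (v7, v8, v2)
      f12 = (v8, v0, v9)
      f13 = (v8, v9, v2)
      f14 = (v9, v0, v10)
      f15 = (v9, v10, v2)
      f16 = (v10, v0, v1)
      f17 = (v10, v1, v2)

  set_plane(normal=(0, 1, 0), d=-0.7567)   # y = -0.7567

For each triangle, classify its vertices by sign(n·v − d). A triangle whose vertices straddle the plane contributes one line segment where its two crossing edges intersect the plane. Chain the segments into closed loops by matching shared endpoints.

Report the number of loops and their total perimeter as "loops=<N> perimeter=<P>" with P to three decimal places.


loops=1 perimeter=3.043

Straddling triangles (6 of 18):
  (v7,v0,v8) [++-] → (-0.436884, -0.7567, 0)–(-0.62854, -0.7567, 0)  len=0.1917
  (v7,v8,v2) [+-+] → (-0.62854, -0.7567, 0)–(-0.436884, -0.7567, 0.353418)  len=0.4020
  (v8,v0,v9) [-+-] → (-0.436884, -0.7567, 0)–(0.133452, -0.7567, 0)  len=0.5703
  (v8,v9,v2) [--+] → (0.133452, -0.7567, 0.591917)–(-0.436884, -0.7567, 0.353418)  len=0.6182
  (v9,v0,v10) [-++] → (0.133452, -0.7567, 0)–(0.625175, -0.7567, 0)  len=0.4917
  (v9,v10,v2) [-++] → (0.625175, -0.7567, 0)–(0.133452, -0.7567, 0.591917)  len=0.7695

Chained into 1 loop(s):
  loop 1: 6 segments, perimeter = 3.0435
Total perimeter = 3.043


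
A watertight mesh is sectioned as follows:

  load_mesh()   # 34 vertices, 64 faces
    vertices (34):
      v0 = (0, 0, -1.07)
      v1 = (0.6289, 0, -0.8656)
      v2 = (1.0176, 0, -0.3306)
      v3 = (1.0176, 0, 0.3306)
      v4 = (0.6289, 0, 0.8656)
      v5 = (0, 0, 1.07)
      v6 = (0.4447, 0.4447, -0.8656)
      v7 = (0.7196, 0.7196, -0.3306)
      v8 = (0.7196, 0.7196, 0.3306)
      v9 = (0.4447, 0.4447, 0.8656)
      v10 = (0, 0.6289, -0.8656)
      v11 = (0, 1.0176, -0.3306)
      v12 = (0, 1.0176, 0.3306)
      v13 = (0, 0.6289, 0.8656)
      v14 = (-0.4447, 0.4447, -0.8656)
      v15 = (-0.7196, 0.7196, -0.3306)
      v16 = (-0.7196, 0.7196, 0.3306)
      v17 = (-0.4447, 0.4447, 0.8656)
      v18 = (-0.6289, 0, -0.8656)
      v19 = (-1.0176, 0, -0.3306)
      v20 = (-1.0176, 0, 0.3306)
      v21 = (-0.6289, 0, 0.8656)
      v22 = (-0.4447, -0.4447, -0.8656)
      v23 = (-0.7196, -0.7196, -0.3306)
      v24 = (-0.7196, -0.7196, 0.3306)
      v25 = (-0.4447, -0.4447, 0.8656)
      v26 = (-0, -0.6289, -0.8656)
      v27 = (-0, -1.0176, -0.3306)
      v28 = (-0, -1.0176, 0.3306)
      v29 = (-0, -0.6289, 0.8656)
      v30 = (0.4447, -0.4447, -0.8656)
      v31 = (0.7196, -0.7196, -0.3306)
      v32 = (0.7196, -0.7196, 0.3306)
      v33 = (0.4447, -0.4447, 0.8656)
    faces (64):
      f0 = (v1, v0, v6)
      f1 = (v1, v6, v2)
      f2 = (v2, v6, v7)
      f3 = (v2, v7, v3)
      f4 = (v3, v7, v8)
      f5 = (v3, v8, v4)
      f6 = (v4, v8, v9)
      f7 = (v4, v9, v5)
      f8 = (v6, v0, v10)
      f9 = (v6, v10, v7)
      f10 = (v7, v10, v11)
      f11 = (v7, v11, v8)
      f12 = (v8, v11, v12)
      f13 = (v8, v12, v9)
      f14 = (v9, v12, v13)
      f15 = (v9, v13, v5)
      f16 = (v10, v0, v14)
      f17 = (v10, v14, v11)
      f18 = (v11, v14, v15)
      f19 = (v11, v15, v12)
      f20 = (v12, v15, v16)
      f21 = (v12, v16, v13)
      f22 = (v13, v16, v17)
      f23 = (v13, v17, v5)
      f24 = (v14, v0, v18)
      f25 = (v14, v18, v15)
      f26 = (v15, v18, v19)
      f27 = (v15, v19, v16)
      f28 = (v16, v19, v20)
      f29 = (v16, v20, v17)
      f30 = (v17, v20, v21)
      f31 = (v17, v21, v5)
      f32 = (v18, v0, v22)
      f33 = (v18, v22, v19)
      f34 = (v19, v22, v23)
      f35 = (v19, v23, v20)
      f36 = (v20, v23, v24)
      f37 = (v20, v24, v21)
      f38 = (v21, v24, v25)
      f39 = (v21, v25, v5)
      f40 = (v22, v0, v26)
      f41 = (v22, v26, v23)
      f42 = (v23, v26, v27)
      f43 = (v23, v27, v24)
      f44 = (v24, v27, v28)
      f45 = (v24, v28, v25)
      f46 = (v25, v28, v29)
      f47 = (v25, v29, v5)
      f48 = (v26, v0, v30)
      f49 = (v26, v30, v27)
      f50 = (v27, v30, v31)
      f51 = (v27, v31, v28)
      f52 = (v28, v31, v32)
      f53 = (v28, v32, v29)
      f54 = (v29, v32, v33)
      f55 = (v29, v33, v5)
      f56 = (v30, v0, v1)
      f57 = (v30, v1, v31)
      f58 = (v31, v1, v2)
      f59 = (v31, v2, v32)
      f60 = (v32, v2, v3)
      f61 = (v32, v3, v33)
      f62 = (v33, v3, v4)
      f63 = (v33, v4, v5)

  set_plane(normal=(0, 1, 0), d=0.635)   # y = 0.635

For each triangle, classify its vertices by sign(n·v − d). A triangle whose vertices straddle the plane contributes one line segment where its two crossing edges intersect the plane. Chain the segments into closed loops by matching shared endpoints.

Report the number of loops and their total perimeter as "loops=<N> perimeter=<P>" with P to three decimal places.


loops=1 perimeter=5.060

Straddling triangles (18 of 64):
  (v2,v6,v7) [--+] → (0.635, 0.635, -0.495245)–(0.754634, 0.635, -0.3306)  len=0.2035
  (v2,v7,v3) [-+-] → (0.754634, 0.635, -0.3306)–(0.754634, 0.635, -0.252866)  len=0.0777
  (v3,v7,v8) [-++] → (0.754634, 0.635, -0.252866)–(0.754634, 0.635, 0.3306)  len=0.5835
  (v3,v8,v4) [-+-] → (0.754634, 0.635, 0.3306)–(0.708937, 0.635, 0.393497)  len=0.0777
  (v4,v8,v9) [-+-] → (0.708937, 0.635, 0.393497)–(0.635, 0.635, 0.495245)  len=0.1258
  (v6,v10,v7) [--+] → (0.0483965, 0.635, -0.829619)–(0.635, 0.635, -0.495245)  len=0.6752
  (v7,v10,v11) [+-+] → (0.0483965, 0.635, -0.829619)–(0, 0.635, -0.857204)  len=0.0557
  (v8,v12,v9) [++-] → (0.296984, 0.635, 0.687889)–(0.635, 0.635, 0.495245)  len=0.3891
  (v9,v12,v13) [-+-] → (0.296984, 0.635, 0.687889)–(0, 0.635, 0.857204)  len=0.3419
  (v10,v14,v11) [--+] → (-0.296984, 0.635, -0.687889)–(0, 0.635, -0.857204)  len=0.3419
  (v11,v14,v15) [+-+] → (-0.296984, 0.635, -0.687889)–(-0.635, 0.635, -0.495245)  len=0.3891
  (v12,v16,v13) [++-] → (-0.0483965, 0.635, 0.829619)–(0, 0.635, 0.857204)  len=0.0557
  (v13,v16,v17) [-+-] → (-0.0483965, 0.635, 0.829619)–(-0.635, 0.635, 0.495245)  len=0.6752
  (v14,v18,v15) [--+] → (-0.708937, 0.635, -0.393497)–(-0.635, 0.635, -0.495245)  len=0.1258
  (v15,v18,v19) [+--] → (-0.708937, 0.635, -0.393497)–(-0.754634, 0.635, -0.3306)  len=0.0777
  (v15,v19,v16) [+-+] → (-0.754634, 0.635, -0.3306)–(-0.754634, 0.635, 0.252866)  len=0.5835
  (v16,v19,v20) [+--] → (-0.754634, 0.635, 0.252866)–(-0.754634, 0.635, 0.3306)  len=0.0777
  (v16,v20,v17) [+--] → (-0.754634, 0.635, 0.3306)–(-0.635, 0.635, 0.495245)  len=0.2035

Chained into 1 loop(s):
  loop 1: 18 segments, perimeter = 5.0601
Total perimeter = 5.060


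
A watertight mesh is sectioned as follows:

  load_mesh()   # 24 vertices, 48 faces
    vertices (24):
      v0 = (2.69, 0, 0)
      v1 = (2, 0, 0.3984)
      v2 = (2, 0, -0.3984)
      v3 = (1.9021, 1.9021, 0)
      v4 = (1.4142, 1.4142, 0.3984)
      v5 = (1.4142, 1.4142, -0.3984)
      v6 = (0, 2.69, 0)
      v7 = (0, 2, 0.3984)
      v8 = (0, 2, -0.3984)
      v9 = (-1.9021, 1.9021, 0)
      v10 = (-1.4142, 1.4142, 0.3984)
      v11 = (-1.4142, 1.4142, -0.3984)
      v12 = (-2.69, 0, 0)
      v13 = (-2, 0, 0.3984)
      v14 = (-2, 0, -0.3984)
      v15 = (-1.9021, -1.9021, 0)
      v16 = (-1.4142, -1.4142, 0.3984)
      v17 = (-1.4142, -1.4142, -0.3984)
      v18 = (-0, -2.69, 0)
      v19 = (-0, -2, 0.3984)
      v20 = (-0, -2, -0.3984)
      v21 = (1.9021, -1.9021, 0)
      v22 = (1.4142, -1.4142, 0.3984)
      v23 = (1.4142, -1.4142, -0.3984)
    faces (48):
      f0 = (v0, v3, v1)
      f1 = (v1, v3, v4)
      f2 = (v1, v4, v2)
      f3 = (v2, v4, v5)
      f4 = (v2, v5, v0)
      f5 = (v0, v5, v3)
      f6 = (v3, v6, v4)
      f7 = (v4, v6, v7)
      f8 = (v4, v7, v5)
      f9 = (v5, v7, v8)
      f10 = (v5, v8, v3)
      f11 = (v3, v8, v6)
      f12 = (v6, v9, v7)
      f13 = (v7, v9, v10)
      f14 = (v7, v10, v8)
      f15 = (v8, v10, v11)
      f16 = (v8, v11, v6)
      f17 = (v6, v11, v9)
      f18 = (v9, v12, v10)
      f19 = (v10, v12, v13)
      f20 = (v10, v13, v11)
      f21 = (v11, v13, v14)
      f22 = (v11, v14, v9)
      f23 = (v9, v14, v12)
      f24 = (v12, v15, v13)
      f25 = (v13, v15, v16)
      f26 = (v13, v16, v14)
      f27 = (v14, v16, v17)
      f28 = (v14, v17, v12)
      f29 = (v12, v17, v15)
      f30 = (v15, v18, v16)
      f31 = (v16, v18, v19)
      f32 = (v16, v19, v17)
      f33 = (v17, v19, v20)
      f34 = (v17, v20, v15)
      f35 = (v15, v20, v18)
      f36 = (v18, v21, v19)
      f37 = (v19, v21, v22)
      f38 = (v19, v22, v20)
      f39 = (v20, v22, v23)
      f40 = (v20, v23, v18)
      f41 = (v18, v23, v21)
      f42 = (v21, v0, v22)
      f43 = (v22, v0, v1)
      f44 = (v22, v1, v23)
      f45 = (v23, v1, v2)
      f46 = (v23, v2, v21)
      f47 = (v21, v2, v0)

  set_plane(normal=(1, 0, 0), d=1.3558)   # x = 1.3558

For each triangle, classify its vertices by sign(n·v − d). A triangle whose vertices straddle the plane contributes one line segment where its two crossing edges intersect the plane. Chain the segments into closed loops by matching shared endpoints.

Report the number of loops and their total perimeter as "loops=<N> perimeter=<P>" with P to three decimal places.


loops=2 perimeter=4.781

Straddling triangles (12 of 48):
  (v3,v6,v4) [+-+] → (1.3558, 2.12839, 0)–(1.3558, 1.46688, 0.381948)  len=0.7639
  (v4,v6,v7) [+--] → (1.3558, 1.46688, 0.381948)–(1.3558, 1.43839, 0.3984)  len=0.0329
  (v4,v7,v5) [+-+] → (1.3558, 1.43839, 0.3984)–(1.3558, 1.43839, -0.365496)  len=0.7639
  (v5,v7,v8) [+--] → (1.3558, 1.43839, -0.365496)–(1.3558, 1.43839, -0.3984)  len=0.0329
  (v5,v8,v3) [+-+] → (1.3558, 1.43839, -0.3984)–(1.3558, 1.93022, -0.114424)  len=0.5679
  (v3,v8,v6) [+--] → (1.3558, 1.93022, -0.114424)–(1.3558, 2.12839, 0)  len=0.2288
  (v18,v21,v19) [-+-] → (1.3558, -2.12839, 0)–(1.3558, -1.93022, 0.114424)  len=0.2288
  (v19,v21,v22) [-++] → (1.3558, -1.93022, 0.114424)–(1.3558, -1.43839, 0.3984)  len=0.5679
  (v19,v22,v20) [-+-] → (1.3558, -1.43839, 0.3984)–(1.3558, -1.43839, 0.365496)  len=0.0329
  (v20,v22,v23) [-++] → (1.3558, -1.43839, 0.365496)–(1.3558, -1.43839, -0.3984)  len=0.7639
  (v20,v23,v18) [-+-] → (1.3558, -1.43839, -0.3984)–(1.3558, -1.46688, -0.381948)  len=0.0329
  (v18,v23,v21) [-++] → (1.3558, -1.46688, -0.381948)–(1.3558, -2.12839, 0)  len=0.7639

Chained into 2 loop(s):
  loop 1: 6 segments, perimeter = 2.3903
  loop 2: 6 segments, perimeter = 2.3903
Total perimeter = 4.781


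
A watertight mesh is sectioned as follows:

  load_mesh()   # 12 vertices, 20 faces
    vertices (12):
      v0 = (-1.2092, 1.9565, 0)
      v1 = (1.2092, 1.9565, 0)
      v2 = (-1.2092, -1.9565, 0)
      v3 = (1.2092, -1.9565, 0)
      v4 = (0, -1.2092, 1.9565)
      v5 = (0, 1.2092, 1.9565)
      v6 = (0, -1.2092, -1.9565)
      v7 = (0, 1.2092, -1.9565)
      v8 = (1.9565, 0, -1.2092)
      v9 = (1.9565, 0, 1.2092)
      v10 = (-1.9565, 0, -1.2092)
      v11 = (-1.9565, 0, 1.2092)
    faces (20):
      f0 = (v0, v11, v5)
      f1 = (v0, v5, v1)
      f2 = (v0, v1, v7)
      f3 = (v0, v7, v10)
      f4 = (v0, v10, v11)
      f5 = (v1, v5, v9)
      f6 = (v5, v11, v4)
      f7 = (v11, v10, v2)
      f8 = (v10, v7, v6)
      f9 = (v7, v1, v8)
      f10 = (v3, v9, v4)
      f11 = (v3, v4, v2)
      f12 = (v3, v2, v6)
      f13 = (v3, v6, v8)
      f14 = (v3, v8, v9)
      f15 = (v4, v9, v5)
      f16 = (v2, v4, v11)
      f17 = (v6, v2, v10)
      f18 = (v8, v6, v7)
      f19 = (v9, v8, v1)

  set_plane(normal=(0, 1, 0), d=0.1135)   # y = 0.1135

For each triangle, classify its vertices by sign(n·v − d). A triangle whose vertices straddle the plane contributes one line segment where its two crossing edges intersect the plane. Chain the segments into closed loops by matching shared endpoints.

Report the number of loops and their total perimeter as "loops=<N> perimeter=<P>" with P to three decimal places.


Straddling triangles (10 of 20):
  (v0,v11,v5) [+-+] → (-1.91315, 0.1135, 1.13905)–(-1.77286, 0.1135, 1.27934)  len=0.1984
  (v0,v7,v10) [++-] → (-1.77286, 0.1135, -1.27934)–(-1.91315, 0.1135, -1.13905)  len=0.1984
  (v0,v10,v11) [+--] → (-1.91315, 0.1135, -1.13905)–(-1.91315, 0.1135, 1.13905)  len=2.2781
  (v1,v5,v9) [++-] → (1.77286, 0.1135, 1.27934)–(1.91315, 0.1135, 1.13905)  len=0.1984
  (v5,v11,v4) [+--] → (-1.77286, 0.1135, 1.27934)–(0, 0.1135, 1.9565)  len=1.8978
  (v10,v7,v6) [-+-] → (-1.77286, 0.1135, -1.27934)–(0, 0.1135, -1.9565)  len=1.8978
  (v7,v1,v8) [++-] → (1.91315, 0.1135, -1.13905)–(1.77286, 0.1135, -1.27934)  len=0.1984
  (v4,v9,v5) [--+] → (1.77286, 0.1135, 1.27934)–(0, 0.1135, 1.9565)  len=1.8978
  (v8,v6,v7) [--+] → (0, 0.1135, -1.9565)–(1.77286, 0.1135, -1.27934)  len=1.8978
  (v9,v8,v1) [--+] → (1.91315, 0.1135, -1.13905)–(1.91315, 0.1135, 1.13905)  len=2.2781

Chained into 1 loop(s):
  loop 1: 10 segments, perimeter = 12.9409
Total perimeter = 12.941

loops=1 perimeter=12.941


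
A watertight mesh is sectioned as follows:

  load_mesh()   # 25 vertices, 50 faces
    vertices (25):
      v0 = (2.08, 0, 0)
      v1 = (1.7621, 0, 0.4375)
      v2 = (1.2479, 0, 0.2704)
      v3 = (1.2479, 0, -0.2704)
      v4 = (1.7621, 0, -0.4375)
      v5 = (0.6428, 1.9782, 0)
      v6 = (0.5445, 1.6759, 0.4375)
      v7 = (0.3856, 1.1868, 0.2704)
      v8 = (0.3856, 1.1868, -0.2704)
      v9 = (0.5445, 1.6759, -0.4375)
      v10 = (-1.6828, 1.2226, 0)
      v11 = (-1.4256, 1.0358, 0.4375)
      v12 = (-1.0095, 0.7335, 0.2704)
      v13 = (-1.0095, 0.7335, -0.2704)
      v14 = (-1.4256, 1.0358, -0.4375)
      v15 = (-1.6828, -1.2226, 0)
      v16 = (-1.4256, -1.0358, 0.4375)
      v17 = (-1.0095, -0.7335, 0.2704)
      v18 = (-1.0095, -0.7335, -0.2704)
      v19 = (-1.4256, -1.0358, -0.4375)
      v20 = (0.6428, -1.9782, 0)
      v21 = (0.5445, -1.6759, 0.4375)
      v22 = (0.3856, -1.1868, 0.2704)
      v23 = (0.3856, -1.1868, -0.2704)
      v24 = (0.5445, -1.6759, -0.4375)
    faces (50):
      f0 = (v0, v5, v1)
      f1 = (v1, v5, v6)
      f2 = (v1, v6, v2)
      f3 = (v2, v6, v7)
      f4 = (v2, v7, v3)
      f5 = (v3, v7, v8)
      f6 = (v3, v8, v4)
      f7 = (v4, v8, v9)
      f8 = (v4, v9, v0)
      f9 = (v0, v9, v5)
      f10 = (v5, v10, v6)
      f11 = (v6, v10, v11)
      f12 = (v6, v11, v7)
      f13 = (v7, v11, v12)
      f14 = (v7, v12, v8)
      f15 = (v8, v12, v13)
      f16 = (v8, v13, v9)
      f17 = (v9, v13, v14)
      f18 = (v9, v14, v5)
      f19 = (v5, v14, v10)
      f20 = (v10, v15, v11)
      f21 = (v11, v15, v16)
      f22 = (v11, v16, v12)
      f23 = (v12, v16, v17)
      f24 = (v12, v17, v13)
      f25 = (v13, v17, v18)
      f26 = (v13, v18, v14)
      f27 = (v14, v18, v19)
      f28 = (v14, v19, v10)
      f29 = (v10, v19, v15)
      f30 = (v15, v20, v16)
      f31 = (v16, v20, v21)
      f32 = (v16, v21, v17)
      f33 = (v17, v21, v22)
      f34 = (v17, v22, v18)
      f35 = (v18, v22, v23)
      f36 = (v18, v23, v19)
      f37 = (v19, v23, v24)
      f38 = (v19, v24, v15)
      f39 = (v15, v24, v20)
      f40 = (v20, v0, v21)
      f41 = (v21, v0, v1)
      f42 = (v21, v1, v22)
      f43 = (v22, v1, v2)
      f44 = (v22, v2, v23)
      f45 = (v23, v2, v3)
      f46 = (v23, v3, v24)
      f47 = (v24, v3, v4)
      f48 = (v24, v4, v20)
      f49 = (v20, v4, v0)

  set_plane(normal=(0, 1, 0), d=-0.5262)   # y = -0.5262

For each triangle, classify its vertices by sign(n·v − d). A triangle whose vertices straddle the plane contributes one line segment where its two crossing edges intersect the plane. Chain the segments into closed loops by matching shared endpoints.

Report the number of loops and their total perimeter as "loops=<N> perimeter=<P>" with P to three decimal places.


loops=2 perimeter=5.156

Straddling triangles (20 of 50):
  (v10,v15,v11) [+-+] → (-1.6828, -0.5262, 0)–(-1.60349, -0.5262, 0.134907)  len=0.1565
  (v11,v15,v16) [+--] → (-1.60349, -0.5262, 0.134907)–(-1.4256, -0.5262, 0.4375)  len=0.3510
  (v11,v16,v12) [+-+] → (-1.4256, -0.5262, 0.4375)–(-1.30575, -0.5262, 0.389371)  len=0.1291
  (v12,v16,v17) [+--] → (-1.30575, -0.5262, 0.389371)–(-1.0095, -0.5262, 0.2704)  len=0.3192
  (v12,v17,v13) [+-+] → (-1.0095, -0.5262, 0.2704)–(-1.0095, -0.5262, 0.19398)  len=0.0764
  (v13,v17,v18) [+--] → (-1.0095, -0.5262, 0.19398)–(-1.0095, -0.5262, -0.2704)  len=0.4644
  (v13,v18,v14) [+-+] → (-1.0095, -0.5262, -0.2704)–(-1.05825, -0.5262, -0.289978)  len=0.0525
  (v14,v18,v19) [+--] → (-1.05825, -0.5262, -0.289978)–(-1.4256, -0.5262, -0.4375)  len=0.3959
  (v14,v19,v10) [+-+] → (-1.4256, -0.5262, -0.4375)–(-1.48364, -0.5262, -0.33878)  len=0.1145
  (v10,v19,v15) [+--] → (-1.48364, -0.5262, -0.33878)–(-1.6828, -0.5262, 0)  len=0.3930
  (v20,v0,v21) [-+-] → (1.69771, -0.5262, 0)–(1.59788, -0.5262, 0.137366)  len=0.1698
  (v21,v0,v1) [-++] → (1.59788, -0.5262, 0.137366)–(1.3798, -0.5262, 0.4375)  len=0.3710
  (v21,v1,v22) [-+-] → (1.3798, -0.5262, 0.4375)–(1.15179, -0.5262, 0.363412)  len=0.2397
  (v22,v1,v2) [-++] → (1.15179, -0.5262, 0.363412)–(0.865576, -0.5262, 0.2704)  len=0.3009
  (v22,v2,v23) [-+-] → (0.865576, -0.5262, 0.2704)–(0.865576, -0.5262, 0.0306216)  len=0.2398
  (v23,v2,v3) [-++] → (0.865576, -0.5262, 0.0306216)–(0.865576, -0.5262, -0.2704)  len=0.3010
  (v23,v3,v24) [-+-] → (0.865576, -0.5262, -0.2704)–(1.02705, -0.5262, -0.322866)  len=0.1698
  (v24,v3,v4) [-++] → (1.02705, -0.5262, -0.322866)–(1.3798, -0.5262, -0.4375)  len=0.3709
  (v24,v4,v20) [-+-] → (1.3798, -0.5262, -0.4375)–(1.46437, -0.5262, -0.321125)  len=0.1439
  (v20,v4,v0) [-++] → (1.46437, -0.5262, -0.321125)–(1.69771, -0.5262, 0)  len=0.3969

Chained into 2 loop(s):
  loop 1: 10 segments, perimeter = 2.4526
  loop 2: 10 segments, perimeter = 2.7038
Total perimeter = 5.156


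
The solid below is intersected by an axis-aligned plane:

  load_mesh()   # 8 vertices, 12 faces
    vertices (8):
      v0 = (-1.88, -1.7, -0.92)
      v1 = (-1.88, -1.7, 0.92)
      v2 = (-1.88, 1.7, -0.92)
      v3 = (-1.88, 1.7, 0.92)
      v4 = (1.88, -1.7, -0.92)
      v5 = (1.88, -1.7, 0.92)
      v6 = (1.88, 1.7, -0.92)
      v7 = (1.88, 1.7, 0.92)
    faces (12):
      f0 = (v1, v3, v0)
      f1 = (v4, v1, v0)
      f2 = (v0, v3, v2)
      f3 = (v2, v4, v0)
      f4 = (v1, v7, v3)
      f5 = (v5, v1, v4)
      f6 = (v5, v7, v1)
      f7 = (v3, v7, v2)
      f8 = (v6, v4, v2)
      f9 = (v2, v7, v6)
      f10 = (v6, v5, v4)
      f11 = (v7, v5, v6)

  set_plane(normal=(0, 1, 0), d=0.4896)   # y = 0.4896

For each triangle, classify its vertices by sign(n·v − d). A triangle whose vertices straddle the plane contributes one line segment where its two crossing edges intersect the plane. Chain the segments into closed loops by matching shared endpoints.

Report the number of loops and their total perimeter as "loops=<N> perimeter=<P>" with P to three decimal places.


loops=1 perimeter=11.200

Straddling triangles (8 of 12):
  (v1,v3,v0) [-+-] → (-1.88, 0.4896, 0.92)–(-1.88, 0.4896, 0.26496)  len=0.6550
  (v0,v3,v2) [-++] → (-1.88, 0.4896, 0.26496)–(-1.88, 0.4896, -0.92)  len=1.1850
  (v2,v4,v0) [+--] → (-0.54144, 0.4896, -0.92)–(-1.88, 0.4896, -0.92)  len=1.3386
  (v1,v7,v3) [-++] → (0.54144, 0.4896, 0.92)–(-1.88, 0.4896, 0.92)  len=2.4214
  (v5,v7,v1) [-+-] → (1.88, 0.4896, 0.92)–(0.54144, 0.4896, 0.92)  len=1.3386
  (v6,v4,v2) [+-+] → (1.88, 0.4896, -0.92)–(-0.54144, 0.4896, -0.92)  len=2.4214
  (v6,v5,v4) [+--] → (1.88, 0.4896, -0.26496)–(1.88, 0.4896, -0.92)  len=0.6550
  (v7,v5,v6) [+-+] → (1.88, 0.4896, 0.92)–(1.88, 0.4896, -0.26496)  len=1.1850

Chained into 1 loop(s):
  loop 1: 8 segments, perimeter = 11.2000
Total perimeter = 11.200


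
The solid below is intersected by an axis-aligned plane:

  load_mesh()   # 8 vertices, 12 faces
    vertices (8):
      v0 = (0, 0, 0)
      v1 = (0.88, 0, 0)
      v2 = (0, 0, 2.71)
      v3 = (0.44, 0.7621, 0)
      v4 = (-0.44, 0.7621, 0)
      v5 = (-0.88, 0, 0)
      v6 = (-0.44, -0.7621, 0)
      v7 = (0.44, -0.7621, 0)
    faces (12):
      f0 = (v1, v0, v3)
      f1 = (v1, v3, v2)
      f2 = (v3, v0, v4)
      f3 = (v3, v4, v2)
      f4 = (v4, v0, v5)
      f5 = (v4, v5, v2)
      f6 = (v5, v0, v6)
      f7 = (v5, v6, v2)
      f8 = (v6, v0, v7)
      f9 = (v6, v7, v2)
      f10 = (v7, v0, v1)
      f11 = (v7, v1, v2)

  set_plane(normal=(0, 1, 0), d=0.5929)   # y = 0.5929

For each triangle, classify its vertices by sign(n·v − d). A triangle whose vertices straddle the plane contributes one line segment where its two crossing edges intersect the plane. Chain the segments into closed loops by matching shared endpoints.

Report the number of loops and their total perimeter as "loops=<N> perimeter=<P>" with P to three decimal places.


loops=1 perimeter=3.025

Straddling triangles (6 of 12):
  (v1,v0,v3) [--+] → (0.342312, 0.5929, 0)–(0.537688, 0.5929, 0)  len=0.1954
  (v1,v3,v2) [-+-] → (0.537688, 0.5929, 0)–(0.342312, 0.5929, 0.601669)  len=0.6326
  (v3,v0,v4) [+-+] → (0.342312, 0.5929, 0)–(-0.342312, 0.5929, 0)  len=0.6846
  (v3,v4,v2) [++-] → (-0.342312, 0.5929, 0.601669)–(0.342312, 0.5929, 0.601669)  len=0.6846
  (v4,v0,v5) [+--] → (-0.342312, 0.5929, 0)–(-0.537688, 0.5929, 0)  len=0.1954
  (v4,v5,v2) [+--] → (-0.537688, 0.5929, 0)–(-0.342312, 0.5929, 0.601669)  len=0.6326

Chained into 1 loop(s):
  loop 1: 6 segments, perimeter = 3.0252
Total perimeter = 3.025


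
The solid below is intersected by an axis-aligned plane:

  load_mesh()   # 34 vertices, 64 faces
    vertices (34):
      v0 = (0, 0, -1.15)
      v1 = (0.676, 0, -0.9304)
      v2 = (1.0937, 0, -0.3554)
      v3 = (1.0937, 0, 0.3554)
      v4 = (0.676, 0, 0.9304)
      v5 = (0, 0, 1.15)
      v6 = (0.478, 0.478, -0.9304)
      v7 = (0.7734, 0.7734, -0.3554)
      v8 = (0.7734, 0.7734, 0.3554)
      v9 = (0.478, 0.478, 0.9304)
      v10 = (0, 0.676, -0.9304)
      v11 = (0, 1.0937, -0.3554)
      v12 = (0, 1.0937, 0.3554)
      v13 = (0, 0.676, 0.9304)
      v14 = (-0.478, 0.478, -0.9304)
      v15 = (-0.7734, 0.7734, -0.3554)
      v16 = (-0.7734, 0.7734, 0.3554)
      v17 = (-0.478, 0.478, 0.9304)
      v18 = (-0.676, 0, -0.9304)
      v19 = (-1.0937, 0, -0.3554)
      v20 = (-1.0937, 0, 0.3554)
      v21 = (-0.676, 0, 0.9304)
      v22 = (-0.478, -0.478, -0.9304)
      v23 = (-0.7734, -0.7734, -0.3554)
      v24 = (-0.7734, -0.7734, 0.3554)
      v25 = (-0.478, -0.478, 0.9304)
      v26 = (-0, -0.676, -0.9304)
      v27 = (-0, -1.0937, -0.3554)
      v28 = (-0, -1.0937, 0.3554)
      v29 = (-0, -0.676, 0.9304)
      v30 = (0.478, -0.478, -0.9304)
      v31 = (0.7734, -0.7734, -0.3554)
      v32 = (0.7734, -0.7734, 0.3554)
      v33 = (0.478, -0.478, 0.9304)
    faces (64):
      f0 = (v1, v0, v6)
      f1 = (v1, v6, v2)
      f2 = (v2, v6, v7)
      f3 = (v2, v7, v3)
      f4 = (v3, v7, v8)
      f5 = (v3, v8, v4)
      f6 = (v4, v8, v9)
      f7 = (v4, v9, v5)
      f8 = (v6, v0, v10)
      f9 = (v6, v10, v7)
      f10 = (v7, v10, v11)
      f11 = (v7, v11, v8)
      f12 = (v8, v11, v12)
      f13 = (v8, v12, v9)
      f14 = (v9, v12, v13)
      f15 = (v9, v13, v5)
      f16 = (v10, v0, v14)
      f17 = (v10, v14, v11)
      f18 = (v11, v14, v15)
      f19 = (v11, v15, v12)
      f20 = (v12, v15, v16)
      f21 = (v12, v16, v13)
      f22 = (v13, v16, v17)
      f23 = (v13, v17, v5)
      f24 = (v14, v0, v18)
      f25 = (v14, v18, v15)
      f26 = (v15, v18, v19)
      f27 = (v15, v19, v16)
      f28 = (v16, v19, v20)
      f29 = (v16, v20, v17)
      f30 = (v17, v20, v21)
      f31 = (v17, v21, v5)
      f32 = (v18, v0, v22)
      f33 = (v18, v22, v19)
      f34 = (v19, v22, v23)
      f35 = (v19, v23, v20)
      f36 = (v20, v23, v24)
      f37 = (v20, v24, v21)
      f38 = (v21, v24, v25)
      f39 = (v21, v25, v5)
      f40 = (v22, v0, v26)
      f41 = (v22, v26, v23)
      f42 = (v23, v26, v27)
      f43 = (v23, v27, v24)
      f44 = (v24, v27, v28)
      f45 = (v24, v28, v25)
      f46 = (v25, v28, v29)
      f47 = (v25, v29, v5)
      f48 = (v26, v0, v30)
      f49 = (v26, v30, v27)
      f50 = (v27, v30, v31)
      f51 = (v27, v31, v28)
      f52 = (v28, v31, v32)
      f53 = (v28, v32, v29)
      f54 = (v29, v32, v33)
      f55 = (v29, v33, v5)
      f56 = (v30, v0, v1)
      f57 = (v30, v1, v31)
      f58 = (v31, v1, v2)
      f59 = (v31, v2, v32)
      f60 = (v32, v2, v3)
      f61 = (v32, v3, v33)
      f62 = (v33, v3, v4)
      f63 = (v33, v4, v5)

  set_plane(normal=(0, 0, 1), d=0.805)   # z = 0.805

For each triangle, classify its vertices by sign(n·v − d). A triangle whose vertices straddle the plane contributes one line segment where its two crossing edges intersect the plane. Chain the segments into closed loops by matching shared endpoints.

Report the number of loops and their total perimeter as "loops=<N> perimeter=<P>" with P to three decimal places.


Straddling triangles (16 of 64):
  (v3,v8,v4) [--+] → (0.697242, 0.168668, 0.805)–(0.767095, 0, 0.805)  len=0.1826
  (v4,v8,v9) [+-+] → (0.697242, 0.168668, 0.805)–(0.542423, 0.542423, 0.805)  len=0.4046
  (v8,v12,v9) [--+] → (0.373754, 0.612276, 0.805)–(0.542423, 0.542423, 0.805)  len=0.1826
  (v9,v12,v13) [+-+] → (0.373754, 0.612276, 0.805)–(0, 0.767095, 0.805)  len=0.4046
  (v12,v16,v13) [--+] → (-0.168668, 0.697242, 0.805)–(0, 0.767095, 0.805)  len=0.1826
  (v13,v16,v17) [+-+] → (-0.168668, 0.697242, 0.805)–(-0.542423, 0.542423, 0.805)  len=0.4046
  (v16,v20,v17) [--+] → (-0.612276, 0.373754, 0.805)–(-0.542423, 0.542423, 0.805)  len=0.1826
  (v17,v20,v21) [+-+] → (-0.612276, 0.373754, 0.805)–(-0.767095, 0, 0.805)  len=0.4046
  (v20,v24,v21) [--+] → (-0.697242, -0.168668, 0.805)–(-0.767095, 0, 0.805)  len=0.1826
  (v21,v24,v25) [+-+] → (-0.697242, -0.168668, 0.805)–(-0.542423, -0.542423, 0.805)  len=0.4046
  (v24,v28,v25) [--+] → (-0.373754, -0.612276, 0.805)–(-0.542423, -0.542423, 0.805)  len=0.1826
  (v25,v28,v29) [+-+] → (-0.373754, -0.612276, 0.805)–(0, -0.767095, 0.805)  len=0.4046
  (v28,v32,v29) [--+] → (0.168668, -0.697242, 0.805)–(0, -0.767095, 0.805)  len=0.1826
  (v29,v32,v33) [+-+] → (0.168668, -0.697242, 0.805)–(0.542423, -0.542423, 0.805)  len=0.4046
  (v32,v3,v33) [--+] → (0.612276, -0.373754, 0.805)–(0.542423, -0.542423, 0.805)  len=0.1826
  (v33,v3,v4) [+-+] → (0.612276, -0.373754, 0.805)–(0.767095, 0, 0.805)  len=0.4046

Chained into 1 loop(s):
  loop 1: 16 segments, perimeter = 4.6969
Total perimeter = 4.697

loops=1 perimeter=4.697


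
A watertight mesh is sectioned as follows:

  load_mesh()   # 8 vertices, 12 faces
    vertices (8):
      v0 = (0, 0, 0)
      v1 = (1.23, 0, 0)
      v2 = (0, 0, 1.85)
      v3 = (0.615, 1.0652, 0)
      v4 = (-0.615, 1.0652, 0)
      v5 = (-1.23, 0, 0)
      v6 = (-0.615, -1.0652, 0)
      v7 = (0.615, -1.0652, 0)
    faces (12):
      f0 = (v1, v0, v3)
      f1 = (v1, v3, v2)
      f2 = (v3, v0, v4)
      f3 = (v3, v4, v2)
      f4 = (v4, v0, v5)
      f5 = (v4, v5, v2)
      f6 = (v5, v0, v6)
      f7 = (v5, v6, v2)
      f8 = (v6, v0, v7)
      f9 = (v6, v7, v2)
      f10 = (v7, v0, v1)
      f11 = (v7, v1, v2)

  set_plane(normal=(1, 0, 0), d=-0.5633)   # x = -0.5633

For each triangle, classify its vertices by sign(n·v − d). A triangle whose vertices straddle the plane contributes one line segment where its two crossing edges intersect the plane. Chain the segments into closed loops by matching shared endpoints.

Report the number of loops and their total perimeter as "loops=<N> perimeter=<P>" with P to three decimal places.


Straddling triangles (8 of 12):
  (v3,v0,v4) [++-] → (-0.5633, 0.975654, 0)–(-0.5633, 1.0652, 0)  len=0.0895
  (v3,v4,v2) [+-+] → (-0.5633, 1.0652, 0)–(-0.5633, 0.975654, 0.15552)  len=0.1795
  (v4,v0,v5) [-+-] → (-0.5633, 0.975654, 0)–(-0.5633, 0, 0)  len=0.9757
  (v4,v5,v2) [--+] → (-0.5633, 0, 1.00276)–(-0.5633, 0.975654, 0.15552)  len=1.2922
  (v5,v0,v6) [-+-] → (-0.5633, 0, 0)–(-0.5633, -0.975654, 0)  len=0.9757
  (v5,v6,v2) [--+] → (-0.5633, -0.975654, 0.15552)–(-0.5633, 0, 1.00276)  len=1.2922
  (v6,v0,v7) [-++] → (-0.5633, -0.975654, 0)–(-0.5633, -1.0652, 0)  len=0.0895
  (v6,v7,v2) [-++] → (-0.5633, -1.0652, 0)–(-0.5633, -0.975654, 0.15552)  len=0.1795

Chained into 1 loop(s):
  loop 1: 8 segments, perimeter = 5.0737
Total perimeter = 5.074

loops=1 perimeter=5.074


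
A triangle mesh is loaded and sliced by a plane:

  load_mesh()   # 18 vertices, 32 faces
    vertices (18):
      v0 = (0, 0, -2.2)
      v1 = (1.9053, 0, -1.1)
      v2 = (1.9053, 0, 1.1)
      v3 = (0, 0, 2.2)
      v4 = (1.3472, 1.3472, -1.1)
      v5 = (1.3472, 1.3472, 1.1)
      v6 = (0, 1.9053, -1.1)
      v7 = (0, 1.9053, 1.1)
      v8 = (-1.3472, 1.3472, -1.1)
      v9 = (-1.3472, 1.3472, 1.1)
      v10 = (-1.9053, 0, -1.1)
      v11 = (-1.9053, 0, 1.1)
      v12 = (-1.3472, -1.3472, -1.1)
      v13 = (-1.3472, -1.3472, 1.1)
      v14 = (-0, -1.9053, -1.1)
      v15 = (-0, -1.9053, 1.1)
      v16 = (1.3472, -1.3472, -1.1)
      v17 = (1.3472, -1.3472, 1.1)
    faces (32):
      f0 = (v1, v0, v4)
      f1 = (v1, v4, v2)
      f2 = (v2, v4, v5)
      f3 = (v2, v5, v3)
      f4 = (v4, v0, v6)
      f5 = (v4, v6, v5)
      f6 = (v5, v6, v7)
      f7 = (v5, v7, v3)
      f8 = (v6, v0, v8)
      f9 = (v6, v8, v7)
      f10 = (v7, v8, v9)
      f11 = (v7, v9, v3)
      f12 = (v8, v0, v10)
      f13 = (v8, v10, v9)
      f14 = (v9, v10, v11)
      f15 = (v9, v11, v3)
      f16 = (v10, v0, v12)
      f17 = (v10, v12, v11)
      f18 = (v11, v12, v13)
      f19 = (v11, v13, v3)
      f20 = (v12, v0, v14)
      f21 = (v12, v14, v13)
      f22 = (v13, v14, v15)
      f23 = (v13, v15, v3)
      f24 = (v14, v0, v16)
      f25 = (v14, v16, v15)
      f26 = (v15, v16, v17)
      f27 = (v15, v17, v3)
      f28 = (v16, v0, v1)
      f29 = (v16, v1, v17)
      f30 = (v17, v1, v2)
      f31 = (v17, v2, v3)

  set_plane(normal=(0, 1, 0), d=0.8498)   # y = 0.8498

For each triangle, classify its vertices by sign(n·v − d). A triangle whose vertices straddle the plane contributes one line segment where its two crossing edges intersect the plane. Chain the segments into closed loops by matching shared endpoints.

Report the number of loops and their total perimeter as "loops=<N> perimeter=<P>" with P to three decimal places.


loops=1 perimeter=11.144

Straddling triangles (12 of 32):
  (v1,v0,v4) [--+] → (0.8498, 0.8498, -1.50613)–(1.55326, 0.8498, -1.1)  len=0.8123
  (v1,v4,v2) [-+-] → (1.55326, 0.8498, -1.1)–(1.55326, 0.8498, -0.287738)  len=0.8123
  (v2,v4,v5) [-++] → (1.55326, 0.8498, -0.287738)–(1.55326, 0.8498, 1.1)  len=1.3877
  (v2,v5,v3) [-+-] → (1.55326, 0.8498, 1.1)–(0.8498, 0.8498, 1.50613)  len=0.8123
  (v4,v0,v6) [+-+] → (0.8498, 0.8498, -1.50613)–(0, 0.8498, -1.70938)  len=0.8738
  (v5,v7,v3) [++-] → (0, 0.8498, 1.70938)–(0.8498, 0.8498, 1.50613)  len=0.8738
  (v6,v0,v8) [+-+] → (0, 0.8498, -1.70938)–(-0.8498, 0.8498, -1.50613)  len=0.8738
  (v7,v9,v3) [++-] → (-0.8498, 0.8498, 1.50613)–(0, 0.8498, 1.70938)  len=0.8738
  (v8,v0,v10) [+--] → (-0.8498, 0.8498, -1.50613)–(-1.55326, 0.8498, -1.1)  len=0.8123
  (v8,v10,v9) [+-+] → (-1.55326, 0.8498, -1.1)–(-1.55326, 0.8498, 0.287738)  len=1.3877
  (v9,v10,v11) [+--] → (-1.55326, 0.8498, 0.287738)–(-1.55326, 0.8498, 1.1)  len=0.8123
  (v9,v11,v3) [+--] → (-1.55326, 0.8498, 1.1)–(-0.8498, 0.8498, 1.50613)  len=0.8123

Chained into 1 loop(s):
  loop 1: 12 segments, perimeter = 11.1442
Total perimeter = 11.144
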